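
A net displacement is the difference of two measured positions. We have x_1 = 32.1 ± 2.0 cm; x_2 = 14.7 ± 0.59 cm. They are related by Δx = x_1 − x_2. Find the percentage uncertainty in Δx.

Absolute uncertainties add in quadrature for a linear combination:
  (δx_1)² = 4.00;  (δx_2)² = 0.348
δΔx = √(4.35) = 2.09 cm
Δx = 17.4 cm, so δΔx/Δx = 2.09/17.4 = 0.120.

12.0%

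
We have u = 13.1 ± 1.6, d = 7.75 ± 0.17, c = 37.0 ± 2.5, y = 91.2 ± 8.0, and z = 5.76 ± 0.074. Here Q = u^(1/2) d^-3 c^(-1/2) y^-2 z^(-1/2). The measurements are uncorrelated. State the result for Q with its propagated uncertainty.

(6.40 ± 1.28) × 10^-8

Products/powers → add relative errors in quadrature, weighted by exponent:
  (½·δu/u)² = (0.5×0.122)² = 0.00373;  (-3·δd/d)² = (-3×0.0219)² = 0.00433;  (−½·δc/c)² = (-0.5×0.0676)² = 0.00114;  (-2·δy/y)² = (-2×0.0877)² = 0.0308;  (−½·δz/z)² = (-0.5×0.0128)² = 4.13e-05
δQ/Q = √(0.0400) = 0.200
Q = 6.4e-08, so δQ = 0.200 × 6.4e-08 = 1.28e-08.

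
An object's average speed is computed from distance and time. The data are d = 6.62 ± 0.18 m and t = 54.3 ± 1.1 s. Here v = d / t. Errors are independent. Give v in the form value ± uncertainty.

Relative error in a monomial: (δv/v)² = Σ (nᵢ · δxᵢ/xᵢ)².
  (1·δd/d)² = (1×0.0272)² = 0.000739;  (-1·δt/t)² = (-1×0.0203)² = 0.000410
δv/v = √(0.00115) = 0.0339
v = 0.122 m/s, so δv = 0.0339 × 0.122 = 0.00413 m/s.

0.122 ± 0.00413 m/s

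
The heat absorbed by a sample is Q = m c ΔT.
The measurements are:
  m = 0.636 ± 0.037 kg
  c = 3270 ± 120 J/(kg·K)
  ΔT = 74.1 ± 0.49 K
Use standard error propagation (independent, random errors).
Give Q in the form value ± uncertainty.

For a monomial Q ∝ m, c, ΔT, fractional errors add in quadrature:
  (1·δm/m)² = (1×0.0582)² = 0.00338;  (1·δc/c)² = (1×0.0367)² = 0.00135;  (1·δΔT/ΔT)² = (1×0.00661)² = 4.37e-05
δQ/Q = √(0.00477) = 0.0691
Q = 1.54e+05 J, so δQ = 0.0691 × 1.54e+05 = 10600 J.

(1.54 ± 0.106) × 10^5 J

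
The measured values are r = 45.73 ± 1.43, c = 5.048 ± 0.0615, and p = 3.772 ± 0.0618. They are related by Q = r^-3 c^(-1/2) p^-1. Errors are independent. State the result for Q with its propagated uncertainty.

(1.234 ± 0.118) × 10^-6

Each factor contributes (exponent × relative error)² to (δQ/Q)²:
  (-3·δr/r)² = (-3×0.0313)² = 0.00880;  (−½·δc/c)² = (-0.5×0.0122)² = 3.71e-05;  (-1·δp/p)² = (-1×0.0164)² = 0.000268
δQ/Q = √(0.00911) = 0.0954
Q = 1.234e-06, so δQ = 0.0954 × 1.234e-06 = 1.18e-07.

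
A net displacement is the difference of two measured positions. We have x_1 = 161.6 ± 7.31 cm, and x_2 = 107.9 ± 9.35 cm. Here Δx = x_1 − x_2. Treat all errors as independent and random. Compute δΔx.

11.9 cm

For a sum/difference, combine absolute errors in quadrature:
  (δx_1)² = 53.4;  (δx_2)² = 87.4
δΔx = √(141) = 11.9 cm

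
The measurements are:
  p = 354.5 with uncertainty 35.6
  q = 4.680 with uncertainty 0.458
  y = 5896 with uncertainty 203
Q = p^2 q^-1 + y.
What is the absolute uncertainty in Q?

6000

Let w = p^2·q^-1 = 26850. δw/w = √((2·δp/p)² + (-1·δq/q)²) = √(0.0403 + 0.00958) = 0.223, so δw = 6000.
Q = w + y: δQ = √(δw² + δy²) = √(3.6e+07 + 41200) = 6000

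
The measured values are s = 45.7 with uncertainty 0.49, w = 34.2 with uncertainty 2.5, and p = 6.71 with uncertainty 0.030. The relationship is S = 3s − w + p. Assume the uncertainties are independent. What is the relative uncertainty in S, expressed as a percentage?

2.65%

Each term contributes (cᵢ δxᵢ)² to (δS)²:
  (3·δs)² = 2.16;  (δw)² = 6.25;  (δp)² = 0.000900
δS = √(8.41) = 2.90
S = 110, so δS/S = 2.90/110 = 0.0265.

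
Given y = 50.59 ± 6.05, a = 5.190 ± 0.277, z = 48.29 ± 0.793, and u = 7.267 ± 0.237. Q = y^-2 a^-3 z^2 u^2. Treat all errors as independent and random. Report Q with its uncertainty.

Relative error in a monomial: (δQ/Q)² = Σ (nᵢ · δxᵢ/xᵢ)².
  (-2·δy/y)² = (-2×0.120)² = 0.0572;  (-3·δa/a)² = (-3×0.0534)² = 0.0256;  (2·δz/z)² = (2×0.0164)² = 0.00108;  (2·δu/u)² = (2×0.0326)² = 0.00425
δQ/Q = √(0.0882) = 0.297
Q = 0.3442, so δQ = 0.297 × 0.3442 = 0.102.

0.3442 ± 0.102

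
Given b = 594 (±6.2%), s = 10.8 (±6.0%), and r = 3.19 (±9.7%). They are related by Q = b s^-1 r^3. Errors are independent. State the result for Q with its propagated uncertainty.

Each factor contributes (exponent × relative error)² to (δQ/Q)²:
  (1·δb/b)² = (1×0.0620)² = 0.00384;  (-1·δs/s)² = (-1×0.0600)² = 0.00360;  (3·δr/r)² = (3×0.0970)² = 0.0847
δQ/Q = √(0.0921) = 0.304
Q = 1790, so δQ = 0.304 × 1790 = 542.

1790 ± 542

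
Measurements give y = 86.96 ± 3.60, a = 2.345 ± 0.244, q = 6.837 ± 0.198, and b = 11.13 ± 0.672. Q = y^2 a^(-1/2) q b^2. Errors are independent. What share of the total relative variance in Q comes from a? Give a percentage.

(δQ/Q)² = (2·δy/y)² + (−½·δa/a)² + (1·δq/q)² + (2·δb/b)²
  y term: (2×0.0414)² = 0.00686
  a term: (-0.5×0.104)² = 0.00271
  q term: (1×0.0290)² = 0.000839
  b term: (2×0.0604)² = 0.0146
Total = 0.0250. Share from a = 0.00271/0.0250 = 0.108.

10.8%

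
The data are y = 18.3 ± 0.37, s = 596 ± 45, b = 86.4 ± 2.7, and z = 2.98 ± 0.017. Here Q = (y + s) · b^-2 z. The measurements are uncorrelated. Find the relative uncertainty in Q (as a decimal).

0.0965

Let u = y + s = 614. δu = √(δy² + δs²) = √(0.137 + 2020) = 45.0, so δu/u = 0.0733.
Q is then a monomial in u, b, z:
δQ/Q = √((δu/u)² + (-2·δb/b)² + (1·δz/z)²) = √(0.00537 + 0.00391 + 3.25e-05) = 0.0965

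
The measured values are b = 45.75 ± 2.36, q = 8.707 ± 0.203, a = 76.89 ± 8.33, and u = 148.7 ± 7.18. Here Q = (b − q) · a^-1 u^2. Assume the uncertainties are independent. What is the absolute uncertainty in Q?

Let w = b − q = 37.04. δw = √(δb² + δq²) = √(5.57 + 0.0412) = 2.37, so δw/w = 0.0639.
Q is then a monomial in w, a, u:
δQ/Q = √((δw/w)² + (-1·δa/a)² + (2·δu/u)²) = √(0.00409 + 0.0117 + 0.00933) = 0.159
Q = 10650, so δQ = 0.159 × 10650 = 1690.

1690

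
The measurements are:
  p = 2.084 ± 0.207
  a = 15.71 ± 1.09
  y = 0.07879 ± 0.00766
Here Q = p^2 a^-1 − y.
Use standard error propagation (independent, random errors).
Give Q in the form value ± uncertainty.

Let w = p^2·a^-1 = 0.2765. δw/w = √((2·δp/p)² + (-1·δa/a)²) = √(0.0395 + 0.00481) = 0.210, so δw = 0.0582.
Q = w − y: δQ = √(δw² + δy²) = √(0.00338 + 5.87e-05) = 0.0587
Q = 0.1977.

0.1977 ± 0.0587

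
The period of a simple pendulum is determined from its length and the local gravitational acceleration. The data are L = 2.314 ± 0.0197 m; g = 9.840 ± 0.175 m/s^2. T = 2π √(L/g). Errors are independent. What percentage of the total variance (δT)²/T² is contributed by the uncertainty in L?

(δT/T)² = (½·δL/L)² + (−½·δg/g)²
  L term: (0.5×0.00851)² = 1.81e-05
  g term: (-0.5×0.0178)² = 7.91e-05
Total = 9.72e-05. Share from L = 1.81e-05/9.72e-05 = 0.186.

18.6%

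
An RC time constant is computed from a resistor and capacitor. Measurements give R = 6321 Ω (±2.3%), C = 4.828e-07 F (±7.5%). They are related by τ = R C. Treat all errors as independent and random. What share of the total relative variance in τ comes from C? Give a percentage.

(δτ/τ)² = (1·δR/R)² + (1·δC/C)²
  R term: (1×0.0230)² = 0.000529
  C term: (1×0.0750)² = 0.00562
Total = 0.00615. Share from C = 0.00562/0.00615 = 0.914.

91.4%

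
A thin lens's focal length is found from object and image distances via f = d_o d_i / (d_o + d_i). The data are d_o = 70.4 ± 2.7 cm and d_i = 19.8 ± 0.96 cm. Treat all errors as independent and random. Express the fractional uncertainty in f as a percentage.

3.88%

∂f/∂d_o = (d_i/(d_o+d_i))² = 0.0482;  ∂f/∂d_i = (d_o/(d_o+d_i))² = 0.609
δf = √((∂f/∂d_o · δd_o)² + (∂f/∂d_i · δd_i)²) = √(0.0169 + 0.342) = 0.599 cm
f = 15.5 cm, so δf/f = 0.599/15.5 = 0.0388.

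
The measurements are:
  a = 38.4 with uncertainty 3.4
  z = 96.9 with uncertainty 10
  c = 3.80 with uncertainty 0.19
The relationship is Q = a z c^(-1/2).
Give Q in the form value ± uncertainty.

Q is a product of powers, so relative uncertainties combine in quadrature:
  (1·δa/a)² = (1×0.0885)² = 0.00784;  (1·δz/z)² = (1×0.103)² = 0.0107;  (−½·δc/c)² = (-0.5×0.0500)² = 0.000625
δQ/Q = √(0.0191) = 0.138
Q = 1910, so δQ = 0.138 × 1910 = 264.

1910 ± 264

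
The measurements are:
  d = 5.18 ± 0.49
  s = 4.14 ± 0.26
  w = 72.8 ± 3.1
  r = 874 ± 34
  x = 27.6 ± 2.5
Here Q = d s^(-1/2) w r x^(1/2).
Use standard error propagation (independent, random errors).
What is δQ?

Relative error in a monomial: (δQ/Q)² = Σ (nᵢ · δxᵢ/xᵢ)².
  (1·δd/d)² = (1×0.0946)² = 0.00895;  (−½·δs/s)² = (-0.5×0.0628)² = 0.000986;  (1·δw/w)² = (1×0.0426)² = 0.00181;  (1·δr/r)² = (1×0.0389)² = 0.00151;  (½·δx/x)² = (0.5×0.0906)² = 0.00205
δQ/Q = √(0.0153) = 0.124
Q = 8.51e+05, so δQ = 0.124 × 8.51e+05 = 1.05e+05.

1.05e+05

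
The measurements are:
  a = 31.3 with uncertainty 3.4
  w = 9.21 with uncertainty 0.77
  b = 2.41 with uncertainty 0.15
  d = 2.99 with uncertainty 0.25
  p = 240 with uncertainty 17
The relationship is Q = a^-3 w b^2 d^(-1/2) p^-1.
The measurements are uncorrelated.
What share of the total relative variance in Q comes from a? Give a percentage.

(δQ/Q)² = (-3·δa/a)² + (1·δw/w)² + (2·δb/b)² + (−½·δd/d)² + (-1·δp/p)²
  a term: (-3×0.109)² = 0.106
  w term: (1×0.0836)² = 0.00699
  b term: (2×0.0622)² = 0.0155
  d term: (-0.5×0.0836)² = 0.00175
  p term: (-1×0.0708)² = 0.00502
Total = 0.135. Share from a = 0.106/0.135 = 0.784.

78.4%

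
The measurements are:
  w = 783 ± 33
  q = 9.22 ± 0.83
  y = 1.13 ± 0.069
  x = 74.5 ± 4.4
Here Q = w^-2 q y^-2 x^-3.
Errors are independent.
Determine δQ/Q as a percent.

For a monomial Q ∝ w^-2, q, y^-2, x^-3, fractional errors add in quadrature:
  (-2·δw/w)² = (-2×0.0421)² = 0.00711;  (1·δq/q)² = (1×0.0900)² = 0.00810;  (-2·δy/y)² = (-2×0.0611)² = 0.0149;  (-3·δx/x)² = (-3×0.0591)² = 0.0314
δQ/Q = √(0.0615) = 0.248

24.8%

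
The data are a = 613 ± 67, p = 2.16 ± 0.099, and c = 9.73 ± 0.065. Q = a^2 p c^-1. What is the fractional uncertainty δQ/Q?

0.223

Since Q is a product/quotient, work with relative uncertainties:
  (2·δa/a)² = (2×0.109)² = 0.0478;  (1·δp/p)² = (1×0.0458)² = 0.00210;  (-1·δc/c)² = (-1×0.00668)² = 4.46e-05
δQ/Q = √(0.0499) = 0.223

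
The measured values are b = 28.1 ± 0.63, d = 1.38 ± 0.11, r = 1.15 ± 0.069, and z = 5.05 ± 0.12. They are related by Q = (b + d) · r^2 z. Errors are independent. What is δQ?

Let u = b + d = 29.5. δu = √(δb² + δd²) = √(0.397 + 0.0121) = 0.640, so δu/u = 0.0217.
Q is then a monomial in u, r, z:
δQ/Q = √((δu/u)² + (2·δr/r)² + (1·δz/z)²) = √(0.000471 + 0.0144 + 0.000565) = 0.124
Q = 197, so δQ = 0.124 × 197 = 24.5.

24.5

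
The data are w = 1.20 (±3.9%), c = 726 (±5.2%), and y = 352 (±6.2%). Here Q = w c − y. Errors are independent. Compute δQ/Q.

Let p = w·c = 871. δp/p = √((1·δw/w)² + (1·δc/c)²) = √(0.00152 + 0.00270) = 0.0650, so δp = 56.6.
Q = p − y: δQ = √(δp² + δy²) = √(3210 + 476) = 60.7
Q = 519, so δQ/Q = 60.7/519 = 0.117.

0.117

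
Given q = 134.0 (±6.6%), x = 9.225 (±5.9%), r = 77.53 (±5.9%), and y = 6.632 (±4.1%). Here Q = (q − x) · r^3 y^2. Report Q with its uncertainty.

(2.558 ± 0.531) × 10^9

Let u = q − x = 124.8. δu = √(δq² + δx²) = √(78.2 + 0.296) = 8.86, so δu/u = 0.0710.
Q is then a monomial in u, r, y:
δQ/Q = √((δu/u)² + (3·δr/r)² + (2·δy/y)²) = √(0.00504 + 0.0313 + 0.00672) = 0.208
Q = 2.558e+09, so δQ = 0.208 × 2.558e+09 = 5.31e+08.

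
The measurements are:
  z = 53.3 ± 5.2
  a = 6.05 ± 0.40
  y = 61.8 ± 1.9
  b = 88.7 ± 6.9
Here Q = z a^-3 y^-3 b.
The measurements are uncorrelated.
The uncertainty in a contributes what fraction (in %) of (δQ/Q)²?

(δQ/Q)² = (1·δz/z)² + (-3·δa/a)² + (-3·δy/y)² + (1·δb/b)²
  z term: (1×0.0976)² = 0.00952
  a term: (-3×0.0661)² = 0.0393
  y term: (-3×0.0307)² = 0.00851
  b term: (1×0.0778)² = 0.00605
Total = 0.0634. Share from a = 0.0393/0.0634 = 0.620.

62.0%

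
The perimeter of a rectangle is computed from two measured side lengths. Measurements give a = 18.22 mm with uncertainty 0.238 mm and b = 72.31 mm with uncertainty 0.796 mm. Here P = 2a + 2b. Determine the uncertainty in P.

1.66 mm

For a sum/difference, combine absolute errors in quadrature:
  (2·δa)² = 0.227;  (2·δb)² = 2.53
δP = √(2.76) = 1.66 mm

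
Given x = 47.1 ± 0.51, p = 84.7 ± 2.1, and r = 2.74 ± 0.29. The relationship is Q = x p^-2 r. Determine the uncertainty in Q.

For a monomial Q ∝ x, p^-2, r, fractional errors add in quadrature:
  (1·δx/x)² = (1×0.0108)² = 0.000117;  (-2·δp/p)² = (-2×0.0248)² = 0.00246;  (1·δr/r)² = (1×0.106)² = 0.0112
δQ/Q = √(0.0138) = 0.117
Q = 0.0180, so δQ = 0.117 × 0.0180 = 0.00211.

0.00211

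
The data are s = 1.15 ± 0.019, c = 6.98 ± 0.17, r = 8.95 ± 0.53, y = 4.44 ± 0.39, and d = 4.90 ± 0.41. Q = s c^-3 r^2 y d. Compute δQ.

Products/powers → add relative errors in quadrature, weighted by exponent:
  (1·δs/s)² = (1×0.0165)² = 0.000273;  (-3·δc/c)² = (-3×0.0244)² = 0.00534;  (2·δr/r)² = (2×0.0592)² = 0.0140;  (1·δy/y)² = (1×0.0878)² = 0.00772;  (1·δd/d)² = (1×0.0837)² = 0.00700
δQ/Q = √(0.0344) = 0.185
Q = 5.89, so δQ = 0.185 × 5.89 = 1.09.

1.09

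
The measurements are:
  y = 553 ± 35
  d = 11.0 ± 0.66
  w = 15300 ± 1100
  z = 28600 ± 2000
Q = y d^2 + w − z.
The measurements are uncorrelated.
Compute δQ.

9360

Let p = y·d^2 = 66900. δp/p = √((1·δy/y)² + (2·δd/d)²) = √(0.00401 + 0.0144) = 0.136, so δp = 9080.
Q = p + w − z: δQ = √(δp² + δw² + δz²) = √(8.24e+07 + 1.21e+06 + 4e+06) = 9360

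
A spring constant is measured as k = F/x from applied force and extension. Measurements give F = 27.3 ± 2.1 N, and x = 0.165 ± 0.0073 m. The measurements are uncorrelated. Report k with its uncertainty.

Relative error in a monomial: (δk/k)² = Σ (nᵢ · δxᵢ/xᵢ)².
  (1·δF/F)² = (1×0.0769)² = 0.00592;  (-1·δx/x)² = (-1×0.0442)² = 0.00196
δk/k = √(0.00787) = 0.0887
k = 165 N/m, so δk = 0.0887 × 165 = 14.7 N/m.

165 ± 14.7 N/m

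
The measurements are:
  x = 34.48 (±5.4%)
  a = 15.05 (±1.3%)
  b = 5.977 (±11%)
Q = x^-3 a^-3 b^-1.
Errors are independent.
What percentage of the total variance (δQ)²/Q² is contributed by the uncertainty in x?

(δQ/Q)² = (-3·δx/x)² + (-3·δa/a)² + (-1·δb/b)²
  x term: (-3×0.0540)² = 0.0262
  a term: (-3×0.0130)² = 0.00152
  b term: (-1×0.110)² = 0.0121
Total = 0.0399. Share from x = 0.0262/0.0399 = 0.658.

65.8%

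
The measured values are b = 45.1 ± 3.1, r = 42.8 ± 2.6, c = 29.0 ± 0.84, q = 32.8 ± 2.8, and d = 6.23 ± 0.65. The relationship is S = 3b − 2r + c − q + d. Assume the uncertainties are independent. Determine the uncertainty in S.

S is a linear combination, so absolute uncertainties add in quadrature:
  (3·δb)² = 86.5;  (2·δr)² = 27.0;  (δc)² = 0.706;  (δq)² = 7.84;  (δd)² = 0.423
δS = √(122) = 11.1

11.1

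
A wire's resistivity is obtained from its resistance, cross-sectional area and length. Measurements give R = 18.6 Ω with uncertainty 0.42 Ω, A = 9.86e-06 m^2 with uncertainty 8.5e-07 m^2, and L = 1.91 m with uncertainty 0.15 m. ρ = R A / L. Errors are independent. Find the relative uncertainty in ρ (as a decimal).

0.119

Relative error in a monomial: (δρ/ρ)² = Σ (nᵢ · δxᵢ/xᵢ)².
  (1·δR/R)² = (1×0.0226)² = 0.000510;  (1·δA/A)² = (1×0.0862)² = 0.00743;  (-1·δL/L)² = (-1×0.0785)² = 0.00617
δρ/ρ = √(0.0141) = 0.119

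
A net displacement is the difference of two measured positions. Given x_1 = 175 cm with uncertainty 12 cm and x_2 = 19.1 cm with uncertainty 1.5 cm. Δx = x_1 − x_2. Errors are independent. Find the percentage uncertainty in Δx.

For a sum/difference, combine absolute errors in quadrature:
  (δx_1)² = 144;  (δx_2)² = 2.25
δΔx = √(146) = 12.1 cm
Δx = 156 cm, so δΔx/Δx = 12.1/156 = 0.0776.

7.76%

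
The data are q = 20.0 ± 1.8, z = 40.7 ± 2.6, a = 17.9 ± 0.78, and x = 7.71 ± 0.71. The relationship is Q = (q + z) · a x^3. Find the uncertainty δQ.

Let u = q + z = 60.7. δu = √(δq² + δz²) = √(3.24 + 6.76) = 3.16, so δu/u = 0.0521.
Q is then a monomial in u, a, x:
δQ/Q = √((δu/u)² + (1·δa/a)² + (3·δx/x)²) = √(0.00271 + 0.00190 + 0.0763) = 0.284
Q = 4.98e+05, so δQ = 0.284 × 4.98e+05 = 1.42e+05.

1.42e+05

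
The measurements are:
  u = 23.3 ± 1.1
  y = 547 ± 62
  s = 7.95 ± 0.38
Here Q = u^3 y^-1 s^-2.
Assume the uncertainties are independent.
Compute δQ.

Products/powers → add relative errors in quadrature, weighted by exponent:
  (3·δu/u)² = (3×0.0472)² = 0.0201;  (-1·δy/y)² = (-1×0.113)² = 0.0128;  (-2·δs/s)² = (-2×0.0478)² = 0.00914
δQ/Q = √(0.0420) = 0.205
Q = 0.366, so δQ = 0.205 × 0.366 = 0.0750.

0.0750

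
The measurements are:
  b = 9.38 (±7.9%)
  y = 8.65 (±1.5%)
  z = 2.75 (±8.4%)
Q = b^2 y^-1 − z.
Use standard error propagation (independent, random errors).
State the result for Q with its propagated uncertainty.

Let p = b^2·y^-1 = 10.2. δp/p = √((2·δb/b)² + (-1·δy/y)²) = √(0.0250 + 0.000225) = 0.159, so δp = 1.61.
Q = p − z: δQ = √(δp² + δz²) = √(2.61 + 0.0534) = 1.63
Q = 7.42.

7.42 ± 1.63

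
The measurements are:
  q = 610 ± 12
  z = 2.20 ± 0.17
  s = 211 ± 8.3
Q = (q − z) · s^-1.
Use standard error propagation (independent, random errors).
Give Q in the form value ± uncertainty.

Let u = q − z = 608. δu = √(δq² + δz²) = √(144 + 0.0289) = 12.0, so δu/u = 0.0197.
Q is then a monomial in u, s:
δQ/Q = √((δu/u)² + (-1·δs/s)²) = √(0.000390 + 0.00155) = 0.0440
Q = 2.88, so δQ = 0.0440 × 2.88 = 0.127.

2.88 ± 0.127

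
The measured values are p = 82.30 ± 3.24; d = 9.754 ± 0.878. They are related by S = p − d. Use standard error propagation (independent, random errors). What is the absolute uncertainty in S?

3.36

Each term contributes (cᵢ δxᵢ)² to (δS)²:
  (δp)² = 10.5;  (δd)² = 0.771
δS = √(11.3) = 3.36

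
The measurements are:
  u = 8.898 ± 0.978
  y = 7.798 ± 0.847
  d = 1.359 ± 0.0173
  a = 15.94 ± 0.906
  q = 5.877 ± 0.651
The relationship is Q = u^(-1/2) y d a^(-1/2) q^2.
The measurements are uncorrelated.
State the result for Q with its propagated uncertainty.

30.73 ± 7.83

Relative error in a monomial: (δQ/Q)² = Σ (nᵢ · δxᵢ/xᵢ)².
  (−½·δu/u)² = (-0.5×0.110)² = 0.00302;  (1·δy/y)² = (1×0.109)² = 0.0118;  (1·δd/d)² = (1×0.0127)² = 0.000162;  (−½·δa/a)² = (-0.5×0.0568)² = 0.000808;  (2·δq/q)² = (2×0.111)² = 0.0491
δQ/Q = √(0.0649) = 0.255
Q = 30.73, so δQ = 0.255 × 30.73 = 7.83.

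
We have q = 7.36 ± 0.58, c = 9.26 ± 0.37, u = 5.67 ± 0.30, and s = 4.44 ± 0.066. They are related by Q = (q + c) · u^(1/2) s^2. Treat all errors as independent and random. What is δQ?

44.8

Let w = q + c = 16.6. δw = √(δq² + δc²) = √(0.336 + 0.137) = 0.688, so δw/w = 0.0414.
Q is then a monomial in w, u, s:
δQ/Q = √((δw/w)² + (½·δu/u)² + (2·δs/s)²) = √(0.00171 + 0.000700 + 0.000884) = 0.0574
Q = 780, so δQ = 0.0574 × 780 = 44.8.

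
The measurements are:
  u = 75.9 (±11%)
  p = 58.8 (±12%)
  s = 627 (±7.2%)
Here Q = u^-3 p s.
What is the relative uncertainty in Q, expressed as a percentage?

35.8%

Q is a product of powers, so relative uncertainties combine in quadrature:
  (-3·δu/u)² = (-3×0.110)² = 0.109;  (1·δp/p)² = (1×0.120)² = 0.0144;  (1·δs/s)² = (1×0.0720)² = 0.00518
δQ/Q = √(0.128) = 0.358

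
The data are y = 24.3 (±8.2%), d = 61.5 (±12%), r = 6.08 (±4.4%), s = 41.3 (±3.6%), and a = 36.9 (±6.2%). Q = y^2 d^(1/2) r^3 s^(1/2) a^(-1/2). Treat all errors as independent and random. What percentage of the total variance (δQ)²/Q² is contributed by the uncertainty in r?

(δQ/Q)² = (2·δy/y)² + (½·δd/d)² + (3·δr/r)² + (½·δs/s)² + (−½·δa/a)²
  y term: (2×0.0820)² = 0.0269
  d term: (0.5×0.120)² = 0.00360
  r term: (3×0.0440)² = 0.0174
  s term: (0.5×0.0360)² = 0.000324
  a term: (-0.5×0.0620)² = 0.000961
Total = 0.0492. Share from r = 0.0174/0.0492 = 0.354.

35.4%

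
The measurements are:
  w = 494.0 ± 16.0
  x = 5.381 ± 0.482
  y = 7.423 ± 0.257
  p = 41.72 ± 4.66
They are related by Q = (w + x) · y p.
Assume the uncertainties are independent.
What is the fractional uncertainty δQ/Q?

Let u = w + x = 499.4. δu = √(δw² + δx²) = √(256 + 0.232) = 16.0, so δu/u = 0.0321.
Q is then a monomial in u, y, p:
δQ/Q = √((δu/u)² + (1·δy/y)² + (1·δp/p)²) = √(0.00103 + 0.00120 + 0.0125) = 0.121

0.121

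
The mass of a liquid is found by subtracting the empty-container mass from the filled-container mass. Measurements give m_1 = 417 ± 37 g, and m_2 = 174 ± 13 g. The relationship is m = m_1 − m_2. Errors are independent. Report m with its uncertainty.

Absolute uncertainties add in quadrature for a linear combination:
  (δm_1)² = 1370;  (δm_2)² = 169
δm = √(1540) = 39.2 g
m = 243 g.

243 ± 39.2 g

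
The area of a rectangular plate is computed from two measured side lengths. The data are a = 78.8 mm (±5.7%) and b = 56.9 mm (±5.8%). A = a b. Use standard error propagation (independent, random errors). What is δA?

365 mm^2

For a monomial A ∝ a, b, fractional errors add in quadrature:
  (1·δa/a)² = (1×0.0570)² = 0.00325;  (1·δb/b)² = (1×0.0580)² = 0.00336
δA/A = √(0.00661) = 0.0813
A = 4480 mm^2, so δA = 0.0813 × 4480 = 365 mm^2.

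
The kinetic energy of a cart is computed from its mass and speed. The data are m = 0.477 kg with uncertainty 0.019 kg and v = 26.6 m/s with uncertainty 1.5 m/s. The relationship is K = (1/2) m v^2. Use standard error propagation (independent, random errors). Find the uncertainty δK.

20.2 J

Relative error in a monomial: (δK/K)² = Σ (nᵢ · δxᵢ/xᵢ)².
  (1·δm/m)² = (1×0.0398)² = 0.00159;  (2·δv/v)² = (2×0.0564)² = 0.0127
δK/K = √(0.0143) = 0.120
K = 169 J, so δK = 0.120 × 169 = 20.2 J.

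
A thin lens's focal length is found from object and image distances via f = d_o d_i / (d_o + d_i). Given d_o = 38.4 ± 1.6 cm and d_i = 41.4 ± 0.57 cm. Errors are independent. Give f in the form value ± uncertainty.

19.9 ± 0.450 cm

∂f/∂d_o = (d_i/(d_o+d_i))² = 0.269;  ∂f/∂d_i = (d_o/(d_o+d_i))² = 0.232
δf = √((∂f/∂d_o · δd_o)² + (∂f/∂d_i · δd_i)²) = √(0.185 + 0.0174) = 0.450 cm
f = 19.9 cm.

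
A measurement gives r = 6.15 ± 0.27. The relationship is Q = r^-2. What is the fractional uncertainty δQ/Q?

Q ∝ r^-2, so δQ/Q = |-2| · δr/r = 2 × 0.0439 = 0.0878.

0.0878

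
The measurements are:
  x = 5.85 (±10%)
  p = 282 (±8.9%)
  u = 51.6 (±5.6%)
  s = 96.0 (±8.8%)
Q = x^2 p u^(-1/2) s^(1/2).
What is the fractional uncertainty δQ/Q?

0.225

Since Q is a product/quotient, work with relative uncertainties:
  (2·δx/x)² = (2×0.100)² = 0.0400;  (1·δp/p)² = (1×0.0890)² = 0.00792;  (−½·δu/u)² = (-0.5×0.0560)² = 0.000784;  (½·δs/s)² = (0.5×0.0880)² = 0.00194
δQ/Q = √(0.0506) = 0.225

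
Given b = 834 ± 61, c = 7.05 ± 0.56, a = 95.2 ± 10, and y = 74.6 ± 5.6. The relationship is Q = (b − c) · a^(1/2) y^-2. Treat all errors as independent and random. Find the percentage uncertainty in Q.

17.5%

Let u = b − c = 827. δu = √(δb² + δc²) = √(3720 + 0.314) = 61.0, so δu/u = 0.0738.
Q is then a monomial in u, a, y:
δQ/Q = √((δu/u)² + (½·δa/a)² + (-2·δy/y)²) = √(0.00544 + 0.00276 + 0.0225) = 0.175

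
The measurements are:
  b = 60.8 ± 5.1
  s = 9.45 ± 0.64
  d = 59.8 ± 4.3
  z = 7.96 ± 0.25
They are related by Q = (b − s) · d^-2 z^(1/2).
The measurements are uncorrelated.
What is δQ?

Let u = b − s = 51.3. δu = √(δb² + δs²) = √(26.0 + 0.410) = 5.14, so δu/u = 0.100.
Q is then a monomial in u, d, z:
δQ/Q = √((δu/u)² + (-2·δd/d)² + (½·δz/z)²) = √(0.0100 + 0.0207 + 0.000247) = 0.176
Q = 0.0405, so δQ = 0.176 × 0.0405 = 0.00713.

0.00713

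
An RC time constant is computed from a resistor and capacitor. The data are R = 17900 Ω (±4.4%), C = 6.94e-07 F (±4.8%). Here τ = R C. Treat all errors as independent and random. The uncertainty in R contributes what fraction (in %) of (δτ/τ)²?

45.7%

(δτ/τ)² = (1·δR/R)² + (1·δC/C)²
  R term: (1×0.0440)² = 0.00194
  C term: (1×0.0480)² = 0.00230
Total = 0.00424. Share from R = 0.00194/0.00424 = 0.457.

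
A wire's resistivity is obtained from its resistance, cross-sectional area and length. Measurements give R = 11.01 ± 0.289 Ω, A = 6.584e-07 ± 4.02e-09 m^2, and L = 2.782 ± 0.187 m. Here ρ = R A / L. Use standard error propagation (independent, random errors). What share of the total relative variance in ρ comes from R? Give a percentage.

(δρ/ρ)² = (1·δR/R)² + (1·δA/A)² + (-1·δL/L)²
  R term: (1×0.0262)² = 0.000689
  A term: (1×0.00611)² = 3.73e-05
  L term: (-1×0.0672)² = 0.00452
Total = 0.00524. Share from R = 0.000689/0.00524 = 0.131.

13.1%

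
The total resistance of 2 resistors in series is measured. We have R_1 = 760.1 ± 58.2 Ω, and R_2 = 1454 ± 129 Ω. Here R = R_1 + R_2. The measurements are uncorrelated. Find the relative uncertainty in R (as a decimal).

For a sum/difference, combine absolute errors in quadrature:
  (δR_1)² = 3390;  (δR_2)² = 16600
δR = √(20000) = 142 Ω
R = 2214 Ω, so δR/R = 142/2214 = 0.0639.

0.0639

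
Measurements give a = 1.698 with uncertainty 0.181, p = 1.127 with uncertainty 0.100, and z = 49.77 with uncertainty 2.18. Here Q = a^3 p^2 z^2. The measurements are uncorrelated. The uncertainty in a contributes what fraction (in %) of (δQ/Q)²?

72.3%

(δQ/Q)² = (3·δa/a)² + (2·δp/p)² + (2·δz/z)²
  a term: (3×0.107)² = 0.102
  p term: (2×0.0887)² = 0.0315
  z term: (2×0.0438)² = 0.00767
Total = 0.141. Share from a = 0.102/0.141 = 0.723.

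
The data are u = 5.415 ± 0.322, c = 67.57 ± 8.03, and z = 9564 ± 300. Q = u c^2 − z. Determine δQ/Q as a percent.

40.0%

Let p = u·c^2 = 24720. δp/p = √((1·δu/u)² + (2·δc/c)²) = √(0.00354 + 0.0565) = 0.245, so δp = 6060.
Q = p − z: δQ = √(δp² + δz²) = √(3.67e+07 + 90000) = 6060
Q = 15160, so δQ/Q = 6060/15160 = 0.400.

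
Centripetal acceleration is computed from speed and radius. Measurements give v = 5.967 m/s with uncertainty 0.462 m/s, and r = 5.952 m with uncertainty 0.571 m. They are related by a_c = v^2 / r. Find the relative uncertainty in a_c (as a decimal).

Products/powers → add relative errors in quadrature, weighted by exponent:
  (2·δv/v)² = (2×0.0774)² = 0.0240;  (-1·δr/r)² = (-1×0.0959)² = 0.00920
δa_c/a_c = √(0.0332) = 0.182

0.182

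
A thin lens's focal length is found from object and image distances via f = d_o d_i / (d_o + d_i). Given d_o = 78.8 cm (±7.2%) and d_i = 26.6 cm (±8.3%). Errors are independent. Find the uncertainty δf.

∂f/∂d_o = (d_i/(d_o+d_i))² = 0.0637;  ∂f/∂d_i = (d_o/(d_o+d_i))² = 0.559
δf = √((∂f/∂d_o · δd_o)² + (∂f/∂d_i · δd_i)²) = √(0.131 + 1.52) = 1.29 cm

1.29 cm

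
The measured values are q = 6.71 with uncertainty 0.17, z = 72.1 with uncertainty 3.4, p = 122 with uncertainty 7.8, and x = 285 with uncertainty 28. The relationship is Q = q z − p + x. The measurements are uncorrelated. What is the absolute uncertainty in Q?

38.9

Let w = q·z = 484. δw/w = √((1·δq/q)² + (1·δz/z)²) = √(0.000642 + 0.00222) = 0.0535, so δw = 25.9.
Q = w − p + x: δQ = √(δw² + δp² + δx²) = √(671 + 60.8 + 784) = 38.9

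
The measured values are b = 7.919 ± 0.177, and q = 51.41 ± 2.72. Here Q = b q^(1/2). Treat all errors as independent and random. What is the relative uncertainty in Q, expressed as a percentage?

Relative error in a monomial: (δQ/Q)² = Σ (nᵢ · δxᵢ/xᵢ)².
  (1·δb/b)² = (1×0.0224)² = 0.000500;  (½·δq/q)² = (0.5×0.0529)² = 0.000700
δQ/Q = √(0.00120) = 0.0346

3.46%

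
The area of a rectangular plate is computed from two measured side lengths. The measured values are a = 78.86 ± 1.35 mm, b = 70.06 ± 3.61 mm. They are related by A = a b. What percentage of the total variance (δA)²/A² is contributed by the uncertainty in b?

(δA/A)² = (1·δa/a)² + (1·δb/b)²
  a term: (1×0.0171)² = 0.000293
  b term: (1×0.0515)² = 0.00266
Total = 0.00295. Share from b = 0.00266/0.00295 = 0.901.

90.1%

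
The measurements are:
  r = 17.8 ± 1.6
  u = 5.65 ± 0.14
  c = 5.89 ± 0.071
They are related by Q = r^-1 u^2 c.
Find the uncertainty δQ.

Products/powers → add relative errors in quadrature, weighted by exponent:
  (-1·δr/r)² = (-1×0.0899)² = 0.00808;  (2·δu/u)² = (2×0.0248)² = 0.00246;  (1·δc/c)² = (1×0.0121)² = 0.000145
δQ/Q = √(0.0107) = 0.103
Q = 10.6, so δQ = 0.103 × 10.6 = 1.09.

1.09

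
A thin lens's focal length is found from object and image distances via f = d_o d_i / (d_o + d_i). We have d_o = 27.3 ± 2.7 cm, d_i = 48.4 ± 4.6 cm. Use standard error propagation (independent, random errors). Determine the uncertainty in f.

∂f/∂d_o = (d_i/(d_o+d_i))² = 0.409;  ∂f/∂d_i = (d_o/(d_o+d_i))² = 0.130
δf = √((∂f/∂d_o · δd_o)² + (∂f/∂d_i · δd_i)²) = √(1.22 + 0.358) = 1.26 cm

1.26 cm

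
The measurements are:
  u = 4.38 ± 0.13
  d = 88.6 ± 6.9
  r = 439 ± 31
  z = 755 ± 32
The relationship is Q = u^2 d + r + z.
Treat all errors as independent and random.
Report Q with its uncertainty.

2890 ± 172

Let p = u^2·d = 1700. δp/p = √((2·δu/u)² + (1·δd/d)²) = √(0.00352 + 0.00606) = 0.0979, so δp = 166.
Q = p + r + z: δQ = √(δp² + δr² + δz²) = √(27700 + 961 + 1020) = 172
Q = 2890.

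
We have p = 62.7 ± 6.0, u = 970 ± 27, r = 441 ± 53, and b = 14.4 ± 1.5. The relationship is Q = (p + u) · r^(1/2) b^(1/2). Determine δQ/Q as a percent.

Let w = p + u = 1030. δw = √(δp² + δu²) = √(36.0 + 729) = 27.7, so δw/w = 0.0268.
Q is then a monomial in w, r, b:
δQ/Q = √((δw/w)² + (½·δr/r)² + (½·δb/b)²) = √(0.000717 + 0.00361 + 0.00271) = 0.0839

8.39%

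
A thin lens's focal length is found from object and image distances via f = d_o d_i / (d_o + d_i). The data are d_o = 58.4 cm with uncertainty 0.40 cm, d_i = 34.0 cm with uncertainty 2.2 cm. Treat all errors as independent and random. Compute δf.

∂f/∂d_o = (d_i/(d_o+d_i))² = 0.135;  ∂f/∂d_i = (d_o/(d_o+d_i))² = 0.399
δf = √((∂f/∂d_o · δd_o)² + (∂f/∂d_i · δd_i)²) = √(0.00293 + 0.772) = 0.880 cm

0.880 cm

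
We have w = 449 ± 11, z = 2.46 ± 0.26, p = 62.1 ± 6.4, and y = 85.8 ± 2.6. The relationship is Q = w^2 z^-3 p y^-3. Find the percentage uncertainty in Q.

Since Q is a product/quotient, work with relative uncertainties:
  (2·δw/w)² = (2×0.0245)² = 0.00240;  (-3·δz/z)² = (-3×0.106)² = 0.101;  (1·δp/p)² = (1×0.103)² = 0.0106;  (-3·δy/y)² = (-3×0.0303)² = 0.00826
δQ/Q = √(0.122) = 0.349

34.9%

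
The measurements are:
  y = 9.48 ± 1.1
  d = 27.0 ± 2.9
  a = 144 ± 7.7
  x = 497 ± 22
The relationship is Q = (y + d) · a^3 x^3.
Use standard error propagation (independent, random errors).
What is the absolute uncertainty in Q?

Let u = y + d = 36.5. δu = √(δy² + δd²) = √(1.21 + 8.41) = 3.10, so δu/u = 0.0850.
Q is then a monomial in u, a, x:
δQ/Q = √((δu/u)² + (3·δa/a)² + (3·δx/x)²) = √(0.00723 + 0.0257 + 0.0176) = 0.225
Q = 1.34e+16, so δQ = 0.225 × 1.34e+16 = 3.01e+15.

3.01e+15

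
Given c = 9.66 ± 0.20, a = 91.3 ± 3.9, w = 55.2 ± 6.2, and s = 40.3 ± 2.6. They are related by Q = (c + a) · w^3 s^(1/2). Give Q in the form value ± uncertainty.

Let u = c + a = 101. δu = √(δc² + δa²) = √(0.0400 + 15.2) = 3.91, so δu/u = 0.0387.
Q is then a monomial in u, w, s:
δQ/Q = √((δu/u)² + (3·δw/w)² + (½·δs/s)²) = √(0.00150 + 0.114 + 0.00104) = 0.341
Q = 1.08e+08, so δQ = 0.341 × 1.08e+08 = 3.67e+07.

(1.08 ± 0.367) × 10^8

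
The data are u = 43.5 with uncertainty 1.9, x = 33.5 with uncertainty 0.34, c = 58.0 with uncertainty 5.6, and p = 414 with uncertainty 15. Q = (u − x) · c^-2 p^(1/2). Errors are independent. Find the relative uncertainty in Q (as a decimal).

0.274

Let w = u − x = 10.0. δw = √(δu² + δx²) = √(3.61 + 0.116) = 1.93, so δw/w = 0.193.
Q is then a monomial in w, c, p:
δQ/Q = √((δw/w)² + (-2·δc/c)² + (½·δp/p)²) = √(0.0373 + 0.0373 + 0.000328) = 0.274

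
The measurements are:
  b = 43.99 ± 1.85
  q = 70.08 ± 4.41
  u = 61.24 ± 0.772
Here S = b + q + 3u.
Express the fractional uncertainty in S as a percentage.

S is a linear combination, so absolute uncertainties add in quadrature:
  (δb)² = 3.42;  (δq)² = 19.4;  (3·δu)² = 5.36
δS = √(28.2) = 5.31
S = 297.8, so δS/S = 5.31/297.8 = 0.0178.

1.78%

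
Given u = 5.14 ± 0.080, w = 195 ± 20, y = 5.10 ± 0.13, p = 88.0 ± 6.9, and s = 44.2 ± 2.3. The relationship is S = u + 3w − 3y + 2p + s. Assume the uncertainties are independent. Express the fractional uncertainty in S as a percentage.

S is a linear combination, so absolute uncertainties add in quadrature:
  (δu)² = 0.00640;  (3·δw)² = 3600;  (3·δy)² = 0.152;  (2·δp)² = 190;  (δs)² = 5.29
δS = √(3800) = 61.6
S = 795, so δS/S = 61.6/795 = 0.0775.

7.75%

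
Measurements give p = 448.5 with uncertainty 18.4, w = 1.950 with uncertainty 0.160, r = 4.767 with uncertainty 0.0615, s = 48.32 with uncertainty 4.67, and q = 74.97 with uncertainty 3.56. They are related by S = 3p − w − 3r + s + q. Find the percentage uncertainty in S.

Each term contributes (cᵢ δxᵢ)² to (δS)²:
  (3·δp)² = 3050;  (δw)² = 0.0256;  (3·δr)² = 0.0340;  (δs)² = 21.8;  (δq)² = 12.7
δS = √(3080) = 55.5
S = 1453, so δS/S = 55.5/1453 = 0.0382.

3.82%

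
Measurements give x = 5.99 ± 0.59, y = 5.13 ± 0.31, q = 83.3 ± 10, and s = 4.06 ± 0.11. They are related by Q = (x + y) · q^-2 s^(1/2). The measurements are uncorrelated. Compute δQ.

0.000800

Let u = x + y = 11.1. δu = √(δx² + δy²) = √(0.348 + 0.0961) = 0.666, so δu/u = 0.0599.
Q is then a monomial in u, q, s:
δQ/Q = √((δu/u)² + (-2·δq/q)² + (½·δs/s)²) = √(0.00359 + 0.0576 + 0.000184) = 0.248
Q = 0.00323, so δQ = 0.248 × 0.00323 = 0.000800.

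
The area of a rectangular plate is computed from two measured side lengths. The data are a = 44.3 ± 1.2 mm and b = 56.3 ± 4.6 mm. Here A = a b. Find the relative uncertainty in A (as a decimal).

0.0861

For a monomial A ∝ a, b, fractional errors add in quadrature:
  (1·δa/a)² = (1×0.0271)² = 0.000734;  (1·δb/b)² = (1×0.0817)² = 0.00668
δA/A = √(0.00741) = 0.0861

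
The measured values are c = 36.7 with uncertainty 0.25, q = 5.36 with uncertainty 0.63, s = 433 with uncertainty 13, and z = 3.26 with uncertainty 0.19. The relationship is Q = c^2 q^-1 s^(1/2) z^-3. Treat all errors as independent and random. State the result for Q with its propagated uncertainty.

Products/powers → add relative errors in quadrature, weighted by exponent:
  (2·δc/c)² = (2×0.00681)² = 0.000186;  (-1·δq/q)² = (-1×0.118)² = 0.0138;  (½·δs/s)² = (0.5×0.0300)² = 0.000225;  (-3·δz/z)² = (-3×0.0583)² = 0.0306
δQ/Q = √(0.0448) = 0.212
Q = 151, so δQ = 0.212 × 151 = 31.9.

151 ± 31.9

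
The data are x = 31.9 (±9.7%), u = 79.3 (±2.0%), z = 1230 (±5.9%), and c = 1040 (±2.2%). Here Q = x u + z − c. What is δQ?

Let p = x·u = 2530. δp/p = √((1·δx/x)² + (1·δu/u)²) = √(0.00941 + 0.000400) = 0.0990, so δp = 251.
Q = p + z − c: δQ = √(δp² + δz² + δc²) = √(62800 + 5270 + 523) = 262

262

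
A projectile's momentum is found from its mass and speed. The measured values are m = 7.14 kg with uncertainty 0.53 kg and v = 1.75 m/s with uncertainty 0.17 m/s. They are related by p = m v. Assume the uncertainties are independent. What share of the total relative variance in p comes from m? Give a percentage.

(δp/p)² = (1·δm/m)² + (1·δv/v)²
  m term: (1×0.0742)² = 0.00551
  v term: (1×0.0971)² = 0.00944
Total = 0.0149. Share from m = 0.00551/0.0149 = 0.369.

36.9%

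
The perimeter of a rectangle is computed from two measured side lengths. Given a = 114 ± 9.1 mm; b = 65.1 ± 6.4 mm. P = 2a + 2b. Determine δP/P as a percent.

6.21%

Sums and differences: (δP)² = Σ (cᵢ δxᵢ)².
  (2·δa)² = 331;  (2·δb)² = 164
δP = √(495) = 22.3 mm
P = 358 mm, so δP/P = 22.3/358 = 0.0621.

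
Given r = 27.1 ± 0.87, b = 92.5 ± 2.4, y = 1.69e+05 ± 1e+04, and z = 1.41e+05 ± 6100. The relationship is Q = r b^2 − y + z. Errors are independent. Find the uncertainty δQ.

18400

Let p = r·b^2 = 2.32e+05. δp/p = √((1·δr/r)² + (2·δb/b)²) = √(0.00103 + 0.00269) = 0.0610, so δp = 14100.
Q = p − y + z: δQ = √(δp² + δy² + δz²) = √(2e+08 + 1e+08 + 3.72e+07) = 18400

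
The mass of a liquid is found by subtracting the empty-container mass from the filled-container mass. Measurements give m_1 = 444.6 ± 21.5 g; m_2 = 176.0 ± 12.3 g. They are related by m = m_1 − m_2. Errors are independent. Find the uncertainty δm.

For a sum/difference, combine absolute errors in quadrature:
  (δm_1)² = 462;  (δm_2)² = 151
δm = √(614) = 24.8 g

24.8 g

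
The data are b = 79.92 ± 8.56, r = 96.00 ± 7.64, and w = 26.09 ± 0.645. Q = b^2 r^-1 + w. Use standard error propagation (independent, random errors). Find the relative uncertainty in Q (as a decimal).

0.164

Let p = b^2·r^-1 = 66.53. δp/p = √((2·δb/b)² + (-1·δr/r)²) = √(0.0459 + 0.00633) = 0.229, so δp = 15.2.
Q = p + w: δQ = √(δp² + δw²) = √(231 + 0.416) = 15.2
Q = 92.62, so δQ/Q = 15.2/92.62 = 0.164.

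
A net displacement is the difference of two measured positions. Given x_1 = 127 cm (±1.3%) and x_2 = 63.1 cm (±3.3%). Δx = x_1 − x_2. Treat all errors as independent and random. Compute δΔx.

For a sum/difference, combine absolute errors in quadrature:
  (δx_1)² = 2.73;  (δx_2)² = 4.34
δΔx = √(7.06) = 2.66 cm

2.66 cm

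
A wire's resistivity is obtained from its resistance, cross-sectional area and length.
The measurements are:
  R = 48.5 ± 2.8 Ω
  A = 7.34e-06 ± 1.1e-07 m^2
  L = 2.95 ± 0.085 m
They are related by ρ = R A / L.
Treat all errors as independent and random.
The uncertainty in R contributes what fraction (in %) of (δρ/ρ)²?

(δρ/ρ)² = (1·δR/R)² + (1·δA/A)² + (-1·δL/L)²
  R term: (1×0.0577)² = 0.00333
  A term: (1×0.0150)² = 0.000225
  L term: (-1×0.0288)² = 0.000830
Total = 0.00439. Share from R = 0.00333/0.00439 = 0.760.

76.0%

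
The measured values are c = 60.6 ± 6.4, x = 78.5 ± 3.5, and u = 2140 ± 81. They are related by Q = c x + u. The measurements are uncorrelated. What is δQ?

Let p = c·x = 4760. δp/p = √((1·δc/c)² + (1·δx/x)²) = √(0.0112 + 0.00199) = 0.115, so δp = 545.
Q = p + u: δQ = √(δp² + δu²) = √(2.97e+05 + 6560) = 551

551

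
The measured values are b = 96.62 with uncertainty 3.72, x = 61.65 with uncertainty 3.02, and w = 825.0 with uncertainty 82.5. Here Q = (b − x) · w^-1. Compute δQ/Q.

Let u = b − x = 34.97. δu = √(δb² + δx²) = √(13.8 + 9.12) = 4.79, so δu/u = 0.137.
Q is then a monomial in u, w:
δQ/Q = √((δu/u)² + (-1·δw/w)²) = √(0.0188 + 0.0100) = 0.170

0.170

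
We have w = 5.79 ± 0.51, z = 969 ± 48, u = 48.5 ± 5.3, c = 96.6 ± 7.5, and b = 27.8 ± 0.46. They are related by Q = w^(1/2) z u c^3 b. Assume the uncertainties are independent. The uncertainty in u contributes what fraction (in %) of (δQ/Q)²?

(δQ/Q)² = (½·δw/w)² + (1·δz/z)² + (1·δu/u)² + (3·δc/c)² + (1·δb/b)²
  w term: (0.5×0.0881)² = 0.00194
  z term: (1×0.0495)² = 0.00245
  u term: (1×0.109)² = 0.0119
  c term: (3×0.0776)² = 0.0543
  b term: (1×0.0165)² = 0.000274
Total = 0.0709. Share from u = 0.0119/0.0709 = 0.169.

16.9%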